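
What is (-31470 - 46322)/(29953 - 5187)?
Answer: -38896/12383 ≈ -3.1411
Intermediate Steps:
(-31470 - 46322)/(29953 - 5187) = -77792/24766 = -77792*1/24766 = -38896/12383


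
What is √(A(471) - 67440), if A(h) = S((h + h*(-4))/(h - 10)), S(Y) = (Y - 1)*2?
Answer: 2*I*√3583536017/461 ≈ 259.71*I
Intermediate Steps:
S(Y) = -2 + 2*Y (S(Y) = (-1 + Y)*2 = -2 + 2*Y)
A(h) = -2 - 6*h/(-10 + h) (A(h) = -2 + 2*((h + h*(-4))/(h - 10)) = -2 + 2*((h - 4*h)/(-10 + h)) = -2 + 2*((-3*h)/(-10 + h)) = -2 + 2*(-3*h/(-10 + h)) = -2 - 6*h/(-10 + h))
√(A(471) - 67440) = √(4*(5 - 2*471)/(-10 + 471) - 67440) = √(4*(5 - 942)/461 - 67440) = √(4*(1/461)*(-937) - 67440) = √(-3748/461 - 67440) = √(-31093588/461) = 2*I*√3583536017/461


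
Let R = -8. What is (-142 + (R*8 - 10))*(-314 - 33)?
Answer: 74952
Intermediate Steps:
(-142 + (R*8 - 10))*(-314 - 33) = (-142 + (-8*8 - 10))*(-314 - 33) = (-142 + (-64 - 10))*(-347) = (-142 - 74)*(-347) = -216*(-347) = 74952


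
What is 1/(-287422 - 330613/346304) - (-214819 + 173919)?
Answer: 4071010902704596/99535718901 ≈ 40900.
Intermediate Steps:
1/(-287422 - 330613/346304) - (-214819 + 173919) = 1/(-287422 - 330613*1/346304) - 1*(-40900) = 1/(-287422 - 330613/346304) + 40900 = 1/(-99535718901/346304) + 40900 = -346304/99535718901 + 40900 = 4071010902704596/99535718901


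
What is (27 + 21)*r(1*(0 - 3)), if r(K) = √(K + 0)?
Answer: 48*I*√3 ≈ 83.138*I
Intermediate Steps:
r(K) = √K
(27 + 21)*r(1*(0 - 3)) = (27 + 21)*√(1*(0 - 3)) = 48*√(1*(-3)) = 48*√(-3) = 48*(I*√3) = 48*I*√3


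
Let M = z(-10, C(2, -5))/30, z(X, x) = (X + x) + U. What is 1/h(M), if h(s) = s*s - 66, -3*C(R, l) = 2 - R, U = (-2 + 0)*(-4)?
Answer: -225/14849 ≈ -0.015153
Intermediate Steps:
U = 8 (U = -2*(-4) = 8)
C(R, l) = -⅔ + R/3 (C(R, l) = -(2 - R)/3 = -⅔ + R/3)
z(X, x) = 8 + X + x (z(X, x) = (X + x) + 8 = 8 + X + x)
M = -1/15 (M = (8 - 10 + (-⅔ + (⅓)*2))/30 = (8 - 10 + (-⅔ + ⅔))*(1/30) = (8 - 10 + 0)*(1/30) = -2*1/30 = -1/15 ≈ -0.066667)
h(s) = -66 + s² (h(s) = s² - 66 = -66 + s²)
1/h(M) = 1/(-66 + (-1/15)²) = 1/(-66 + 1/225) = 1/(-14849/225) = -225/14849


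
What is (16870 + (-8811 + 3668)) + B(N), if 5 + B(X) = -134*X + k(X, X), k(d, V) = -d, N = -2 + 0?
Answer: 11992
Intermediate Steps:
N = -2
B(X) = -5 - 135*X (B(X) = -5 + (-134*X - X) = -5 - 135*X)
(16870 + (-8811 + 3668)) + B(N) = (16870 + (-8811 + 3668)) + (-5 - 135*(-2)) = (16870 - 5143) + (-5 + 270) = 11727 + 265 = 11992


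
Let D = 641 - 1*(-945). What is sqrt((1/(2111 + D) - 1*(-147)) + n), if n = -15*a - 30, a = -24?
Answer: sqrt(6519548590)/3697 ≈ 21.840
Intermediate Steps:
D = 1586 (D = 641 + 945 = 1586)
n = 330 (n = -15*(-24) - 30 = 360 - 30 = 330)
sqrt((1/(2111 + D) - 1*(-147)) + n) = sqrt((1/(2111 + 1586) - 1*(-147)) + 330) = sqrt((1/3697 + 147) + 330) = sqrt(543460/3697 + 330) = sqrt(1763470/3697) = sqrt(6519548590)/3697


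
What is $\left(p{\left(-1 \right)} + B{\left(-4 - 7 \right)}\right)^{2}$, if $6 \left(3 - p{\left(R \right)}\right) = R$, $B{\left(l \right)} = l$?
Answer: $\frac{2209}{36} \approx 61.361$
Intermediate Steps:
$p{\left(R \right)} = 3 - \frac{R}{6}$
$\left(p{\left(-1 \right)} + B{\left(-4 - 7 \right)}\right)^{2} = \left(\left(3 - - \frac{1}{6}\right) - 11\right)^{2} = \left(\left(3 + \frac{1}{6}\right) - 11\right)^{2} = \left(\frac{19}{6} - 11\right)^{2} = \left(- \frac{47}{6}\right)^{2} = \frac{2209}{36}$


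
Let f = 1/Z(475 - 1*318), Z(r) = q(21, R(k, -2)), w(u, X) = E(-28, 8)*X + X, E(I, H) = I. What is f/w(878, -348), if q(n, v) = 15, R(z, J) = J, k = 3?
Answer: 1/140940 ≈ 7.0952e-6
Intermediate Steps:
w(u, X) = -27*X (w(u, X) = -28*X + X = -27*X)
Z(r) = 15
f = 1/15 ≈ 0.066667
f/w(878, -348) = 1/(15*((-27*(-348)))) = (1/15)/9396 = (1/15)*(1/9396) = 1/140940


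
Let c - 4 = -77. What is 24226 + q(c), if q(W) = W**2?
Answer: 29555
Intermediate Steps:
c = -73 (c = 4 - 77 = -73)
24226 + q(c) = 24226 + (-73)**2 = 24226 + 5329 = 29555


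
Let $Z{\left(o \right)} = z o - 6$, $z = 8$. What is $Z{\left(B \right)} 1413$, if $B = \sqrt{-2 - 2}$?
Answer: $-8478 + 22608 i \approx -8478.0 + 22608.0 i$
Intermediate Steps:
$B = 2 i$ ($B = \sqrt{-4} = 2 i \approx 2.0 i$)
$Z{\left(o \right)} = -6 + 8 o$ ($Z{\left(o \right)} = 8 o - 6 = -6 + 8 o$)
$Z{\left(B \right)} 1413 = \left(-6 + 8 \cdot 2 i\right) 1413 = \left(-6 + 16 i\right) 1413 = -8478 + 22608 i$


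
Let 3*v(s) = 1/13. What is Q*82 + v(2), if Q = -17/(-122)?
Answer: 27244/2379 ≈ 11.452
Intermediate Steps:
Q = 17/122 (Q = -17*(-1/122) = 17/122 ≈ 0.13934)
v(s) = 1/39 (v(s) = (⅓)/13 = (⅓)*(1/13) = 1/39)
Q*82 + v(2) = (17/122)*82 + 1/39 = 697/61 + 1/39 = 27244/2379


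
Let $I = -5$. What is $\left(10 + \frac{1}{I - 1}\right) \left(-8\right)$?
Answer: $- \frac{236}{3} \approx -78.667$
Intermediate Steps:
$\left(10 + \frac{1}{I - 1}\right) \left(-8\right) = \left(10 + \frac{1}{-5 - 1}\right) \left(-8\right) = \left(10 + \frac{1}{-6}\right) \left(-8\right) = \left(10 - \frac{1}{6}\right) \left(-8\right) = \frac{59}{6} \left(-8\right) = - \frac{236}{3}$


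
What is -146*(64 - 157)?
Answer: 13578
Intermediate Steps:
-146*(64 - 157) = -146*(-93) = 13578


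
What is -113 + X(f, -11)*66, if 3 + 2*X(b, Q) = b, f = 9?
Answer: 85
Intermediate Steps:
X(b, Q) = -3/2 + b/2
-113 + X(f, -11)*66 = -113 + (-3/2 + (½)*9)*66 = -113 + (-3/2 + 9/2)*66 = -113 + 3*66 = -113 + 198 = 85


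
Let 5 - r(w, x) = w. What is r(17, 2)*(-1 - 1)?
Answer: 24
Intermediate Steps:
r(w, x) = 5 - w
r(17, 2)*(-1 - 1) = (5 - 1*17)*(-1 - 1) = (5 - 17)*(-2) = -12*(-2) = 24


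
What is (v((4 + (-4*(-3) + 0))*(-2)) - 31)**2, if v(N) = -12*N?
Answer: 124609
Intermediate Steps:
(v((4 + (-4*(-3) + 0))*(-2)) - 31)**2 = (-12*(4 + (-4*(-3) + 0))*(-2) - 31)**2 = (-12*(4 + (12 + 0))*(-2) - 31)**2 = (-12*(4 + 12)*(-2) - 31)**2 = (-192*(-2) - 31)**2 = (-12*(-32) - 31)**2 = (384 - 31)**2 = 353**2 = 124609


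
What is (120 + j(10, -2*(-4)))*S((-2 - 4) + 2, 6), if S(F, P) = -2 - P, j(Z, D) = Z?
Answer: -1040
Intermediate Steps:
(120 + j(10, -2*(-4)))*S((-2 - 4) + 2, 6) = (120 + 10)*(-2 - 1*6) = 130*(-2 - 6) = 130*(-8) = -1040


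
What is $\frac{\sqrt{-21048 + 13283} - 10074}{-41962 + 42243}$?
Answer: $- \frac{10074}{281} + \frac{i \sqrt{7765}}{281} \approx -35.851 + 0.31359 i$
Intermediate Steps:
$\frac{\sqrt{-21048 + 13283} - 10074}{-41962 + 42243} = \frac{\sqrt{-7765} - 10074}{281} = \left(i \sqrt{7765} - 10074\right) \frac{1}{281} = \left(-10074 + i \sqrt{7765}\right) \frac{1}{281} = - \frac{10074}{281} + \frac{i \sqrt{7765}}{281}$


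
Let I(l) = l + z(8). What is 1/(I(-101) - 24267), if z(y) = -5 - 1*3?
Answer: -1/24376 ≈ -4.1024e-5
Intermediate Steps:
z(y) = -8 (z(y) = -5 - 3 = -8)
I(l) = -8 + l (I(l) = l - 8 = -8 + l)
1/(I(-101) - 24267) = 1/((-8 - 101) - 24267) = 1/(-109 - 24267) = 1/(-24376) = -1/24376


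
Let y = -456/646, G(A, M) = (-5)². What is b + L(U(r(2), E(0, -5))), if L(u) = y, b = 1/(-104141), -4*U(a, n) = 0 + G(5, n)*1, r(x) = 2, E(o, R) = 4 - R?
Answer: -1249709/1770397 ≈ -0.70589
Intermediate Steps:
G(A, M) = 25
U(a, n) = -25/4 (U(a, n) = -(0 + 25*1)/4 = -(0 + 25)/4 = -¼*25 = -25/4)
y = -12/17 (y = -456*1/646 = -12/17 ≈ -0.70588)
b = -1/104141 ≈ -9.6024e-6
L(u) = -12/17
b + L(U(r(2), E(0, -5))) = -1/104141 - 12/17 = -1249709/1770397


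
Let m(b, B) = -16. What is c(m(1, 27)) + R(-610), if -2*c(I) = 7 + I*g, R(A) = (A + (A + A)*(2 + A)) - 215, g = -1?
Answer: 1481847/2 ≈ 7.4092e+5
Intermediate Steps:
R(A) = -215 + A + 2*A*(2 + A) (R(A) = (A + (2*A)*(2 + A)) - 215 = (A + 2*A*(2 + A)) - 215 = -215 + A + 2*A*(2 + A))
c(I) = -7/2 + I/2 (c(I) = -(7 + I*(-1))/2 = -(7 - I)/2 = -7/2 + I/2)
c(m(1, 27)) + R(-610) = (-7/2 + (½)*(-16)) + (-215 + 2*(-610)² + 5*(-610)) = (-7/2 - 8) + (-215 + 2*372100 - 3050) = -23/2 + (-215 + 744200 - 3050) = -23/2 + 740935 = 1481847/2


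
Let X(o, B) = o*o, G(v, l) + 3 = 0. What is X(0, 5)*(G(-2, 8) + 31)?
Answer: 0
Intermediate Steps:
G(v, l) = -3 (G(v, l) = -3 + 0 = -3)
X(o, B) = o²
X(0, 5)*(G(-2, 8) + 31) = 0²*(-3 + 31) = 0*28 = 0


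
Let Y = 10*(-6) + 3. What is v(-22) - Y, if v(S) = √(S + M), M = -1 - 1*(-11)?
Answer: 57 + 2*I*√3 ≈ 57.0 + 3.4641*I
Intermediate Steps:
M = 10 (M = -1 + 11 = 10)
Y = -57 (Y = -60 + 3 = -57)
v(S) = √(10 + S) (v(S) = √(S + 10) = √(10 + S))
v(-22) - Y = √(10 - 22) - 1*(-57) = √(-12) + 57 = 2*I*√3 + 57 = 57 + 2*I*√3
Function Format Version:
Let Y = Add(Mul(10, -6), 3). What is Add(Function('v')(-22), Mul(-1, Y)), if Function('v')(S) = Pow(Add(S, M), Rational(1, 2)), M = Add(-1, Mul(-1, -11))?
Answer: Add(57, Mul(2, I, Pow(3, Rational(1, 2)))) ≈ Add(57.000, Mul(3.4641, I))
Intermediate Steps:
M = 10 (M = Add(-1, 11) = 10)
Y = -57 (Y = Add(-60, 3) = -57)
Function('v')(S) = Pow(Add(10, S), Rational(1, 2)) (Function('v')(S) = Pow(Add(S, 10), Rational(1, 2)) = Pow(Add(10, S), Rational(1, 2)))
Add(Function('v')(-22), Mul(-1, Y)) = Add(Pow(Add(10, -22), Rational(1, 2)), Mul(-1, -57)) = Add(Pow(-12, Rational(1, 2)), 57) = Add(Mul(2, I, Pow(3, Rational(1, 2))), 57) = Add(57, Mul(2, I, Pow(3, Rational(1, 2))))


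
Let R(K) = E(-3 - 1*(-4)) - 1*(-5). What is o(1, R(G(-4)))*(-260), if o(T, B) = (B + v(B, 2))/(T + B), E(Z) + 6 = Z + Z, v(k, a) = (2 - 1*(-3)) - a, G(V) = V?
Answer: -520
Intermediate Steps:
v(k, a) = 5 - a (v(k, a) = (2 + 3) - a = 5 - a)
E(Z) = -6 + 2*Z (E(Z) = -6 + (Z + Z) = -6 + 2*Z)
R(K) = 1 (R(K) = (-6 + 2*(-3 - 1*(-4))) - 1*(-5) = (-6 + 2*(-3 + 4)) + 5 = (-6 + 2*1) + 5 = (-6 + 2) + 5 = -4 + 5 = 1)
o(T, B) = (3 + B)/(B + T) (o(T, B) = (B + (5 - 1*2))/(T + B) = (B + (5 - 2))/(B + T) = (B + 3)/(B + T) = (3 + B)/(B + T))
o(1, R(G(-4)))*(-260) = ((3 + 1)/(1 + 1))*(-260) = (4/2)*(-260) = ((½)*4)*(-260) = 2*(-260) = -520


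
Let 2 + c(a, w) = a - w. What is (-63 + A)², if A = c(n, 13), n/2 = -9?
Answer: 9216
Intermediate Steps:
n = -18 (n = 2*(-9) = -18)
c(a, w) = -2 + a - w (c(a, w) = -2 + (a - w) = -2 + a - w)
A = -33 (A = -2 - 18 - 1*13 = -2 - 18 - 13 = -33)
(-63 + A)² = (-63 - 33)² = (-96)² = 9216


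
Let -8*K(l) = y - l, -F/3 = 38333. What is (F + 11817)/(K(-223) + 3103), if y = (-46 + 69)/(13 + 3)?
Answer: -13207296/393593 ≈ -33.556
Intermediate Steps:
F = -114999 (F = -3*38333 = -114999)
y = 23/16 ≈ 1.4375
K(l) = -23/128 + l/8 (K(l) = -(23/16 - l)/8 = -23/128 + l/8)
(F + 11817)/(K(-223) + 3103) = (-114999 + 11817)/((-23/128 + (1/8)*(-223)) + 3103) = -103182/((-23/128 - 223/8) + 3103) = -103182/(-3591/128 + 3103) = -103182/393593/128 = -103182*128/393593 = -13207296/393593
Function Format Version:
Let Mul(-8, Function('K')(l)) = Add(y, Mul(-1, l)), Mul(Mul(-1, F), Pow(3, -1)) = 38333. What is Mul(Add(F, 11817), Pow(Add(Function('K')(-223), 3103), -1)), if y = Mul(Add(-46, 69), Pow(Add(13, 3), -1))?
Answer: Rational(-13207296, 393593) ≈ -33.556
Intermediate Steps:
F = -114999 (F = Mul(-3, 38333) = -114999)
y = Rational(23, 16) (y = Mul(23, Pow(16, -1)) = Mul(23, Rational(1, 16)) = Rational(23, 16) ≈ 1.4375)
Function('K')(l) = Add(Rational(-23, 128), Mul(Rational(1, 8), l)) (Function('K')(l) = Mul(Rational(-1, 8), Add(Rational(23, 16), Mul(-1, l))) = Add(Rational(-23, 128), Mul(Rational(1, 8), l)))
Mul(Add(F, 11817), Pow(Add(Function('K')(-223), 3103), -1)) = Mul(Add(-114999, 11817), Pow(Add(Add(Rational(-23, 128), Mul(Rational(1, 8), -223)), 3103), -1)) = Mul(-103182, Pow(Add(Add(Rational(-23, 128), Rational(-223, 8)), 3103), -1)) = Mul(-103182, Pow(Add(Rational(-3591, 128), 3103), -1)) = Mul(-103182, Pow(Rational(393593, 128), -1)) = Mul(-103182, Rational(128, 393593)) = Rational(-13207296, 393593)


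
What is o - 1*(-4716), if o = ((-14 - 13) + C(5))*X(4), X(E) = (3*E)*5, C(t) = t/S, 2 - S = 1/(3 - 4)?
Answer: 3196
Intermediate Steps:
S = 3 (S = 2 - 1/(3 - 4) = 2 - 1/(-1) = 2 - 1*(-1) = 2 + 1 = 3)
C(t) = t/3
X(E) = 15*E
o = -1520 (o = ((-14 - 13) + (1/3)*5)*(15*4) = (-27 + 5/3)*60 = -76/3*60 = -1520)
o - 1*(-4716) = -1520 - 1*(-4716) = -1520 + 4716 = 3196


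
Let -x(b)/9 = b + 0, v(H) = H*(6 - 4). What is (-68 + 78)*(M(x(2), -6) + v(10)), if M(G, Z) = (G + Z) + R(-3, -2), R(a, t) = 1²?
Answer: -30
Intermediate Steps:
R(a, t) = 1
v(H) = 2*H (v(H) = H*2 = 2*H)
x(b) = -9*b (x(b) = -9*(b + 0) = -9*b)
M(G, Z) = 1 + G + Z (M(G, Z) = (G + Z) + 1 = 1 + G + Z)
(-68 + 78)*(M(x(2), -6) + v(10)) = (-68 + 78)*((1 - 9*2 - 6) + 2*10) = 10*((1 - 18 - 6) + 20) = 10*(-23 + 20) = 10*(-3) = -30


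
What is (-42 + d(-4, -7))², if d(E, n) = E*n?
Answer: 196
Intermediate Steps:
(-42 + d(-4, -7))² = (-42 - 4*(-7))² = (-42 + 28)² = (-14)² = 196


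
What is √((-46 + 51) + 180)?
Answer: √185 ≈ 13.601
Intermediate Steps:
√((-46 + 51) + 180) = √(5 + 180) = √185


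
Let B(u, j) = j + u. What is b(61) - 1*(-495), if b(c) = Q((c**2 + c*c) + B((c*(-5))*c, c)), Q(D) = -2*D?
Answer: 22699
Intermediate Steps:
b(c) = -2*c + 6*c**2 (b(c) = -2*((c**2 + c*c) + (c + (c*(-5))*c)) = -2*((c**2 + c**2) + (c + (-5*c)*c)) = -2*(2*c**2 + (c - 5*c**2)) = -2*(c - 3*c**2) = -2*c + 6*c**2)
b(61) - 1*(-495) = 2*61*(-1 + 3*61) - 1*(-495) = 2*61*(-1 + 183) + 495 = 2*61*182 + 495 = 22204 + 495 = 22699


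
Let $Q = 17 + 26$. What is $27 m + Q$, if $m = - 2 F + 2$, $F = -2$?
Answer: $205$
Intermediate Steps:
$Q = 43$
$m = 6$ ($m = \left(-2\right) \left(-2\right) + 2 = 4 + 2 = 6$)
$27 m + Q = 27 \cdot 6 + 43 = 162 + 43 = 205$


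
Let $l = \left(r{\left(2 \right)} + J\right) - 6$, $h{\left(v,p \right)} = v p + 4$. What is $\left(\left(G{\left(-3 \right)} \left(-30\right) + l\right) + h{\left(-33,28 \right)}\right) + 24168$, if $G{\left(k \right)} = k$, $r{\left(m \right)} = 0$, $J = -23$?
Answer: $23309$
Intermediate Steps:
$h{\left(v,p \right)} = 4 + p v$ ($h{\left(v,p \right)} = p v + 4 = 4 + p v$)
$l = -29$ ($l = \left(0 - 23\right) - 6 = -23 - 6 = -29$)
$\left(\left(G{\left(-3 \right)} \left(-30\right) + l\right) + h{\left(-33,28 \right)}\right) + 24168 = \left(\left(\left(-3\right) \left(-30\right) - 29\right) + \left(4 + 28 \left(-33\right)\right)\right) + 24168 = \left(\left(90 - 29\right) + \left(4 - 924\right)\right) + 24168 = \left(61 - 920\right) + 24168 = -859 + 24168 = 23309$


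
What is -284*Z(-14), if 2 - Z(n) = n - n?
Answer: -568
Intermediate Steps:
Z(n) = 2 (Z(n) = 2 - (n - n) = 2 - 1*0 = 2 + 0 = 2)
-284*Z(-14) = -284*2 = -568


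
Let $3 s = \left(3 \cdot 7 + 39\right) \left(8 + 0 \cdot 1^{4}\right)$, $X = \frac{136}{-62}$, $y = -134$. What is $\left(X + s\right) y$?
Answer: $- \frac{655528}{31} \approx -21146.0$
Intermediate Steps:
$X = - \frac{68}{31}$ ($X = 136 \left(- \frac{1}{62}\right) = - \frac{68}{31} \approx -2.1936$)
$s = 160$ ($s = \frac{\left(3 \cdot 7 + 39\right) \left(8 + 0 \cdot 1^{4}\right)}{3} = \frac{\left(21 + 39\right) \left(8 + 0 \cdot 1\right)}{3} = \frac{60 \left(8 + 0\right)}{3} = \frac{60 \cdot 8}{3} = \frac{1}{3} \cdot 480 = 160$)
$\left(X + s\right) y = \left(- \frac{68}{31} + 160\right) \left(-134\right) = \frac{4892}{31} \left(-134\right) = - \frac{655528}{31}$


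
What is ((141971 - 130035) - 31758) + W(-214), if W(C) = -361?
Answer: -20183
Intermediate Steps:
((141971 - 130035) - 31758) + W(-214) = ((141971 - 130035) - 31758) - 361 = (11936 - 31758) - 361 = -19822 - 361 = -20183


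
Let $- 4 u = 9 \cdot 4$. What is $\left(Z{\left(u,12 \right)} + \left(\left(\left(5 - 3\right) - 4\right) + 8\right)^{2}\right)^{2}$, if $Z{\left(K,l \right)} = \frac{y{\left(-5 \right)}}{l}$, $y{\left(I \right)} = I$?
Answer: $\frac{182329}{144} \approx 1266.2$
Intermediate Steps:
$u = -9$ ($u = - \frac{9 \cdot 4}{4} = \left(- \frac{1}{4}\right) 36 = -9$)
$Z{\left(K,l \right)} = - \frac{5}{l}$
$\left(Z{\left(u,12 \right)} + \left(\left(\left(5 - 3\right) - 4\right) + 8\right)^{2}\right)^{2} = \left(- \frac{5}{12} + \left(\left(\left(5 - 3\right) - 4\right) + 8\right)^{2}\right)^{2} = \left(\left(-5\right) \frac{1}{12} + \left(\left(2 - 4\right) + 8\right)^{2}\right)^{2} = \left(- \frac{5}{12} + \left(-2 + 8\right)^{2}\right)^{2} = \left(- \frac{5}{12} + 6^{2}\right)^{2} = \left(- \frac{5}{12} + 36\right)^{2} = \left(\frac{427}{12}\right)^{2} = \frac{182329}{144}$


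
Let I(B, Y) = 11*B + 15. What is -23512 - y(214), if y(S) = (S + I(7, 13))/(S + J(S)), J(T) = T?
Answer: -5031721/214 ≈ -23513.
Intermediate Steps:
I(B, Y) = 15 + 11*B
y(S) = (92 + S)/(2*S) (y(S) = (S + (15 + 11*7))/(S + S) = (S + (15 + 77))/((2*S)) = (S + 92)*(1/(2*S)) = (92 + S)*(1/(2*S)) = (92 + S)/(2*S))
-23512 - y(214) = -23512 - (92 + 214)/(2*214) = -23512 - 306/(2*214) = -23512 - 1*153/214 = -23512 - 153/214 = -5031721/214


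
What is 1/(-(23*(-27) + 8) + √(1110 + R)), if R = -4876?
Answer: 613/379535 - I*√3766/379535 ≈ 0.0016151 - 0.00016169*I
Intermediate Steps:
1/(-(23*(-27) + 8) + √(1110 + R)) = 1/(-(23*(-27) + 8) + √(1110 - 4876)) = 1/(-(-621 + 8) + √(-3766)) = 1/(-1*(-613) + I*√3766) = 1/(613 + I*√3766)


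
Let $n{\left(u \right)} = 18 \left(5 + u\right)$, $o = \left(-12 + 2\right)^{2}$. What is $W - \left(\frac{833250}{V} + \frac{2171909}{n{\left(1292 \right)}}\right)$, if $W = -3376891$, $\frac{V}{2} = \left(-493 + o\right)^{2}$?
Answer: $- \frac{1352958347180645}{400640706} \approx -3.377 \cdot 10^{6}$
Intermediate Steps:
$o = 100$ ($o = \left(-10\right)^{2} = 100$)
$n{\left(u \right)} = 90 + 18 u$
$V = 308898$ ($V = 2 \left(-493 + 100\right)^{2} = 2 \left(-393\right)^{2} = 2 \cdot 154449 = 308898$)
$W - \left(\frac{833250}{V} + \frac{2171909}{n{\left(1292 \right)}}\right) = -3376891 - \left(\frac{138875}{51483} + \frac{2171909}{90 + 18 \cdot 1292}\right) = -3376891 - \left(\frac{138875}{51483} + \frac{2171909}{90 + 23256}\right) = -3376891 - \left(\frac{138875}{51483} + \frac{2171909}{23346}\right) = -3376891 - \frac{38352855599}{400640706} = - \frac{1352958347180645}{400640706}$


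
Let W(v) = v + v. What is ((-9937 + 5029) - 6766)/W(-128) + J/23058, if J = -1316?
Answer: 9601507/210816 ≈ 45.544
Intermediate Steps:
W(v) = 2*v
((-9937 + 5029) - 6766)/W(-128) + J/23058 = ((-9937 + 5029) - 6766)/((2*(-128))) - 1316/23058 = (-4908 - 6766)/(-256) - 1316*1/23058 = -11674*(-1/256) - 94/1647 = 5837/128 - 94/1647 = 9601507/210816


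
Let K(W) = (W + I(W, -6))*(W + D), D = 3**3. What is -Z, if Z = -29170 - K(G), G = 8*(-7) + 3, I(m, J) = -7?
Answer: 30730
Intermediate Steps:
G = -53 (G = -56 + 3 = -53)
D = 27
K(W) = (-7 + W)*(27 + W) (K(W) = (W - 7)*(W + 27) = (-7 + W)*(27 + W))
Z = -30730 (Z = -29170 - (-189 + (-53)**2 + 20*(-53)) = -29170 - (-189 + 2809 - 1060) = -29170 - 1*1560 = -29170 - 1560 = -30730)
-Z = -1*(-30730) = 30730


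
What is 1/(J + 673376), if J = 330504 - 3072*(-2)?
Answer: 1/1010024 ≈ 9.9008e-7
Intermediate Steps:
J = 336648 (J = 330504 - 1*(-6144) = 330504 + 6144 = 336648)
1/(J + 673376) = 1/(336648 + 673376) = 1/1010024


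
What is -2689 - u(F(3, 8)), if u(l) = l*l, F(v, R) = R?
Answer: -2753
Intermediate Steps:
u(l) = l²
-2689 - u(F(3, 8)) = -2689 - 1*8² = -2689 - 1*64 = -2689 - 64 = -2753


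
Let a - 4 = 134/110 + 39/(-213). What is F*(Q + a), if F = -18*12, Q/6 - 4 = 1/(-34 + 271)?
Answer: -1936437408/308495 ≈ -6277.0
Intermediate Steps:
Q = 1898/79 (Q = 24 + 6/(-34 + 271) = 24 + 6/237 = 24 + 6*(1/237) = 24 + 2/79 = 1898/79 ≈ 24.025)
F = -216
a = 19662/3905 (a = 4 + (134/110 + 39/(-213)) = 4 + (134*(1/110) + 39*(-1/213)) = 4 + (67/55 - 13/71) = 4 + 4042/3905 = 19662/3905 ≈ 5.0351)
F*(Q + a) = -216*(1898/79 + 19662/3905) = -216*8964988/308495 = -1936437408/308495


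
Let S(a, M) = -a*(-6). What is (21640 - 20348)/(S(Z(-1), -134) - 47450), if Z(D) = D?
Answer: -323/11864 ≈ -0.027225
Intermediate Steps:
S(a, M) = 6*a
(21640 - 20348)/(S(Z(-1), -134) - 47450) = (21640 - 20348)/(6*(-1) - 47450) = 1292/(-6 - 47450) = 1292/(-47456) = 1292*(-1/47456) = -323/11864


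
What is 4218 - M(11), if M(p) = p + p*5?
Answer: 4152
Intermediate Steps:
M(p) = 6*p (M(p) = p + 5*p = 6*p)
4218 - M(11) = 4218 - 6*11 = 4218 - 1*66 = 4218 - 66 = 4152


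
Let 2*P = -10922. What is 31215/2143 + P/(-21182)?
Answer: 672899053/45393026 ≈ 14.824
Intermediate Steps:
P = -5461 (P = (1/2)*(-10922) = -5461)
31215/2143 + P/(-21182) = 31215/2143 - 5461/(-21182) = 31215*(1/2143) - 5461*(-1/21182) = 31215/2143 + 5461/21182 = 672899053/45393026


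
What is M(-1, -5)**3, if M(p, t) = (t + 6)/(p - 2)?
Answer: -1/27 ≈ -0.037037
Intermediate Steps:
M(p, t) = (6 + t)/(-2 + p)
M(-1, -5)**3 = ((6 - 5)/(-2 - 1))**3 = (1/(-3))**3 = (-1/3*1)**3 = (-1/3)**3 = -1/27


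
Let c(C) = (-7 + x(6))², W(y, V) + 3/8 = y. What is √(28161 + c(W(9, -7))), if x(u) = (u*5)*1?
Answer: √28690 ≈ 169.38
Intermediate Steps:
x(u) = 5*u (x(u) = (5*u)*1 = 5*u)
W(y, V) = -3/8 + y
c(C) = 529 (c(C) = (-7 + 5*6)² = (-7 + 30)² = 23² = 529)
√(28161 + c(W(9, -7))) = √(28161 + 529) = √28690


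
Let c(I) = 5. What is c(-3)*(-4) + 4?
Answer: -16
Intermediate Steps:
c(-3)*(-4) + 4 = 5*(-4) + 4 = -20 + 4 = -16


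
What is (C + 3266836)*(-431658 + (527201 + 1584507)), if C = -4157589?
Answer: -1496509577650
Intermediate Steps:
(C + 3266836)*(-431658 + (527201 + 1584507)) = (-4157589 + 3266836)*(-431658 + (527201 + 1584507)) = -890753*(-431658 + 2111708) = -890753*1680050 = -1496509577650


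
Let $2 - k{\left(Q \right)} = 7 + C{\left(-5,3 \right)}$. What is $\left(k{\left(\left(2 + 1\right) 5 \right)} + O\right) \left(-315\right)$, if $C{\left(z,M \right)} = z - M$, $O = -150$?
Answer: $46305$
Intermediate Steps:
$k{\left(Q \right)} = 3$ ($k{\left(Q \right)} = 2 - \left(7 - 8\right) = 2 - -1 = 2 + 1 = 3$)
$\left(k{\left(\left(2 + 1\right) 5 \right)} + O\right) \left(-315\right) = \left(3 - 150\right) \left(-315\right) = \left(-147\right) \left(-315\right) = 46305$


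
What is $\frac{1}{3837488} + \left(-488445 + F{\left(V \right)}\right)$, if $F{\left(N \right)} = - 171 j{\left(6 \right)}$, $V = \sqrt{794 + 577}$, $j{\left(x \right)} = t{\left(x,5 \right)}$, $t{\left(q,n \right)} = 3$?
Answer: $- \frac{1876370457503}{3837488} \approx -4.8896 \cdot 10^{5}$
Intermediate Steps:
$j{\left(x \right)} = 3$
$V = \sqrt{1371} \approx 37.027$
$F{\left(N \right)} = -513$ ($F{\left(N \right)} = \left(-171\right) 3 = -513$)
$\frac{1}{3837488} + \left(-488445 + F{\left(V \right)}\right) = \frac{1}{3837488} - 488958 = - \frac{1876370457503}{3837488}$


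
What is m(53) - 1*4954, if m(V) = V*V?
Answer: -2145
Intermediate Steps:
m(V) = V²
m(53) - 1*4954 = 53² - 1*4954 = 2809 - 4954 = -2145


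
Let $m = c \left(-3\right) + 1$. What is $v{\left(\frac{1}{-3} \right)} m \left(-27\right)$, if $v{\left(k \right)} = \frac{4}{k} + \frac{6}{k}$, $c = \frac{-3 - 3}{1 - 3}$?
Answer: $-6480$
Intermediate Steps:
$c = 3$ ($c = - \frac{6}{-2} = \left(-6\right) \left(- \frac{1}{2}\right) = 3$)
$v{\left(k \right)} = \frac{10}{k}$
$m = -8$ ($m = 3 \left(-3\right) + 1 = -9 + 1 = -8$)
$v{\left(\frac{1}{-3} \right)} m \left(-27\right) = \frac{10}{\frac{1}{-3}} \left(-8\right) \left(-27\right) = \frac{10}{- \frac{1}{3}} \left(-8\right) \left(-27\right) = 10 \left(-3\right) \left(-8\right) \left(-27\right) = \left(-30\right) \left(-8\right) \left(-27\right) = 240 \left(-27\right) = -6480$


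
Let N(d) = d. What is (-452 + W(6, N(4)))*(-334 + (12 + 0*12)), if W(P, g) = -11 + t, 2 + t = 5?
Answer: 148120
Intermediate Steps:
t = 3 (t = -2 + 5 = 3)
W(P, g) = -8 (W(P, g) = -11 + 3 = -8)
(-452 + W(6, N(4)))*(-334 + (12 + 0*12)) = (-452 - 8)*(-334 + (12 + 0*12)) = -460*(-334 + (12 + 0)) = -460*(-334 + 12) = -460*(-322) = 148120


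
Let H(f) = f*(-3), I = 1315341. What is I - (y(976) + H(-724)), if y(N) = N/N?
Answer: 1313168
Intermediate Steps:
y(N) = 1
H(f) = -3*f
I - (y(976) + H(-724)) = 1315341 - (1 - 3*(-724)) = 1315341 - (1 + 2172) = 1315341 - 1*2173 = 1315341 - 2173 = 1313168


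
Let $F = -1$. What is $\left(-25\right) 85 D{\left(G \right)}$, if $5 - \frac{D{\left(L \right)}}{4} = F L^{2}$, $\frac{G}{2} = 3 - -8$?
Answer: $-4156500$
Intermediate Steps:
$G = 22$ ($G = 2 \left(3 - -8\right) = 2 \left(3 + 8\right) = 2 \cdot 11 = 22$)
$D{\left(L \right)} = 20 + 4 L^{2}$ ($D{\left(L \right)} = 20 - 4 \left(- L^{2}\right) = 20 + 4 L^{2}$)
$\left(-25\right) 85 D{\left(G \right)} = \left(-25\right) 85 \left(20 + 4 \cdot 22^{2}\right) = - 2125 \left(20 + 4 \cdot 484\right) = - 2125 \left(20 + 1936\right) = \left(-2125\right) 1956 = -4156500$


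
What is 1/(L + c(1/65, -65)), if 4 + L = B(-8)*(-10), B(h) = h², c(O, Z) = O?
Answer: -65/41859 ≈ -0.0015528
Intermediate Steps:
L = -644 (L = -4 + (-8)²*(-10) = -4 + 64*(-10) = -4 - 640 = -644)
1/(L + c(1/65, -65)) = 1/(-644 + 1/65) = 1/(-41859/65) = -65/41859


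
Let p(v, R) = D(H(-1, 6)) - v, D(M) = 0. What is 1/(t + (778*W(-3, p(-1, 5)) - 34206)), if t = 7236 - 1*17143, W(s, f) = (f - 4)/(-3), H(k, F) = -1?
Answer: -1/43335 ≈ -2.3076e-5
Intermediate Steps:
p(v, R) = -v (p(v, R) = 0 - v = -v)
W(s, f) = 4/3 - f/3 (W(s, f) = (-4 + f)*(-1/3) = 4/3 - f/3)
t = -9907 (t = 7236 - 17143 = -9907)
1/(t + (778*W(-3, p(-1, 5)) - 34206)) = 1/(-9907 + (778*(4/3 - (-1)*(-1)/3) - 34206)) = 1/(-9907 + (778*(4/3 - 1/3*1) - 34206)) = 1/(-9907 + (778*(4/3 - 1/3) - 34206)) = 1/(-9907 + (778*1 - 34206)) = 1/(-9907 + (778 - 34206)) = 1/(-9907 - 33428) = 1/(-43335) = -1/43335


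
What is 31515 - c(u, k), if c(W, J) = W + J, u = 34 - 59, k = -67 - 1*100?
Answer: 31707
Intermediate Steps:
k = -167 (k = -67 - 100 = -167)
u = -25
c(W, J) = J + W
31515 - c(u, k) = 31515 - (-167 - 25) = 31515 - 1*(-192) = 31515 + 192 = 31707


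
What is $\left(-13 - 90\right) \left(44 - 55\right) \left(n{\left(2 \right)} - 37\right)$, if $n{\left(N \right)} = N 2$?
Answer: $-37389$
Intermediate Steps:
$n{\left(N \right)} = 2 N$
$\left(-13 - 90\right) \left(44 - 55\right) \left(n{\left(2 \right)} - 37\right) = \left(-13 - 90\right) \left(44 - 55\right) \left(2 \cdot 2 - 37\right) = - 103 \left(- 11 \left(4 - 37\right)\right) = - 103 \left(\left(-11\right) \left(-33\right)\right) = \left(-103\right) 363 = -37389$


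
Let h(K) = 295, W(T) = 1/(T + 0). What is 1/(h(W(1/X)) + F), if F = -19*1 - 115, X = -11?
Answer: 1/161 ≈ 0.0062112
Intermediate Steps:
W(T) = 1/T
F = -134 (F = -19 - 115 = -134)
1/(h(W(1/X)) + F) = 1/(295 - 134) = 1/161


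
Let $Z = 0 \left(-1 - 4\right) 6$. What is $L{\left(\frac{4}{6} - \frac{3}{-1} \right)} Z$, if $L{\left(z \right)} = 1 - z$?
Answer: $0$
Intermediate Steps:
$Z = 0$ ($Z = 0 \left(-1 - 4\right) 6 = 0 \left(-5\right) 6 = 0 \cdot 6 = 0$)
$L{\left(\frac{4}{6} - \frac{3}{-1} \right)} Z = \left(1 - \left(\frac{4}{6} - \frac{3}{-1}\right)\right) 0 = \left(1 - \left(4 \cdot \frac{1}{6} - -3\right)\right) 0 = \left(1 - \left(\frac{2}{3} + 3\right)\right) 0 = \left(1 - \frac{11}{3}\right) 0 = \left(- \frac{8}{3}\right) 0 = 0$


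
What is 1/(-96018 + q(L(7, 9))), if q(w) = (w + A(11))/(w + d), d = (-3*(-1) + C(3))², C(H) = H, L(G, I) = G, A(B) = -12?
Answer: -43/4128779 ≈ -1.0415e-5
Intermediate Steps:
d = 36 (d = (-3*(-1) + 3)² = (3 + 3)² = 6² = 36)
q(w) = (-12 + w)/(36 + w) (q(w) = (w - 12)/(w + 36) = (-12 + w)/(36 + w))
1/(-96018 + q(L(7, 9))) = 1/(-96018 + (-12 + 7)/(36 + 7)) = 1/(-96018 - 5/43) = 1/(-4128779/43) = -43/4128779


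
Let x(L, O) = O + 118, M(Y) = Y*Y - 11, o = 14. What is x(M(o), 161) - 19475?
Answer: -19196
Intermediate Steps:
M(Y) = -11 + Y**2 (M(Y) = Y**2 - 11 = -11 + Y**2)
x(L, O) = 118 + O
x(M(o), 161) - 19475 = (118 + 161) - 19475 = 279 - 19475 = -19196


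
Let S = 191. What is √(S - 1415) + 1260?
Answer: 1260 + 6*I*√34 ≈ 1260.0 + 34.986*I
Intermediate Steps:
√(S - 1415) + 1260 = √(191 - 1415) + 1260 = √(-1224) + 1260 = 6*I*√34 + 1260 = 1260 + 6*I*√34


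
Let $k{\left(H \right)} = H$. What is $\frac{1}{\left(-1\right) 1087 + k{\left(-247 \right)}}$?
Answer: $- \frac{1}{1334} \approx -0.00074963$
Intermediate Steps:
$\frac{1}{\left(-1\right) 1087 + k{\left(-247 \right)}} = \frac{1}{\left(-1\right) 1087 - 247} = \frac{1}{-1087 - 247} = \frac{1}{-1334} = - \frac{1}{1334}$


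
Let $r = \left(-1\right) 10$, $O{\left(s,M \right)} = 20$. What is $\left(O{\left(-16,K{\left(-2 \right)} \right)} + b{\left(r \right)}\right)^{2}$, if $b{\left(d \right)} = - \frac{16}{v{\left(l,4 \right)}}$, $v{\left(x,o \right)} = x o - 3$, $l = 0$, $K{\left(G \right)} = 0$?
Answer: $\frac{5776}{9} \approx 641.78$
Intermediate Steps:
$r = -10$
$v{\left(x,o \right)} = -3 + o x$ ($v{\left(x,o \right)} = o x - 3 = -3 + o x$)
$b{\left(d \right)} = \frac{16}{3}$ ($b{\left(d \right)} = - \frac{16}{-3 + 4 \cdot 0} = - \frac{16}{-3 + 0} = - \frac{16}{-3} = \left(-16\right) \left(- \frac{1}{3}\right) = \frac{16}{3}$)
$\left(O{\left(-16,K{\left(-2 \right)} \right)} + b{\left(r \right)}\right)^{2} = \left(20 + \frac{16}{3}\right)^{2} = \left(\frac{76}{3}\right)^{2} = \frac{5776}{9}$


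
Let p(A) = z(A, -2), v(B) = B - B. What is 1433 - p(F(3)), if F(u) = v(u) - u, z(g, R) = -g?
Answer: 1430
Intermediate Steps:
v(B) = 0
F(u) = -u (F(u) = 0 - u = -u)
p(A) = -A
1433 - p(F(3)) = 1433 - (-1)*(-1*3) = 1433 - (-1)*(-3) = 1433 - 1*3 = 1433 - 3 = 1430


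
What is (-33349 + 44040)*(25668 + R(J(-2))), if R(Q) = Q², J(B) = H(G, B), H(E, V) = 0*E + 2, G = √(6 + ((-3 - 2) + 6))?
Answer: 274459352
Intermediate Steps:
G = √7 (G = √(6 + (-5 + 6)) = √(6 + 1) = √7 ≈ 2.6458)
H(E, V) = 2 (H(E, V) = 0 + 2 = 2)
J(B) = 2
(-33349 + 44040)*(25668 + R(J(-2))) = (-33349 + 44040)*(25668 + 2²) = 10691*(25668 + 4) = 10691*25672 = 274459352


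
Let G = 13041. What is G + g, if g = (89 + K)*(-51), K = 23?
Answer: 7329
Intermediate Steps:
g = -5712 (g = (89 + 23)*(-51) = 112*(-51) = -5712)
G + g = 13041 - 5712 = 7329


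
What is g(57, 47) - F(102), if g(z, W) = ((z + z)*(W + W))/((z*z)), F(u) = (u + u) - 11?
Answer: -10813/57 ≈ -189.70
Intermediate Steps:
F(u) = -11 + 2*u (F(u) = 2*u - 11 = -11 + 2*u)
g(z, W) = 4*W/z (g(z, W) = ((2*z)*(2*W))/(z**2) = (4*W*z)/z**2 = 4*W/z)
g(57, 47) - F(102) = 4*47/57 - (-11 + 2*102) = 4*47*(1/57) - (-11 + 204) = 188/57 - 1*193 = 188/57 - 193 = -10813/57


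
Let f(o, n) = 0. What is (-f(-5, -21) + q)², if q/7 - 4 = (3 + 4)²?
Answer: 137641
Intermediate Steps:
q = 371 (q = 28 + 7*(3 + 4)² = 28 + 7*7² = 28 + 7*49 = 28 + 343 = 371)
(-f(-5, -21) + q)² = (-1*0 + 371)² = (0 + 371)² = 371² = 137641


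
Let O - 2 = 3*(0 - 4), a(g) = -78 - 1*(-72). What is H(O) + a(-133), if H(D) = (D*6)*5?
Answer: -306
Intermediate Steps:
a(g) = -6 (a(g) = -78 + 72 = -6)
O = -10 (O = 2 + 3*(0 - 4) = 2 + 3*(-4) = 2 - 12 = -10)
H(D) = 30*D (H(D) = (6*D)*5 = 30*D)
H(O) + a(-133) = 30*(-10) - 6 = -300 - 6 = -306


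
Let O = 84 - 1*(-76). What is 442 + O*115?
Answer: 18842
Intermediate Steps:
O = 160 (O = 84 + 76 = 160)
442 + O*115 = 442 + 160*115 = 442 + 18400 = 18842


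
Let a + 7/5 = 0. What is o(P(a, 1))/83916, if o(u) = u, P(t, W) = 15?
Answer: 5/27972 ≈ 0.00017875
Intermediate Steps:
a = -7/5 (a = -7/5 + 0 = -7/5 ≈ -1.4000)
o(P(a, 1))/83916 = 15/83916 = 15*(1/83916) = 5/27972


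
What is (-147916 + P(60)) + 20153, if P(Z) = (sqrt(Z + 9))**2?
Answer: -127694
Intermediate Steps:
P(Z) = 9 + Z (P(Z) = (sqrt(9 + Z))**2 = 9 + Z)
(-147916 + P(60)) + 20153 = (-147916 + (9 + 60)) + 20153 = (-147916 + 69) + 20153 = -147847 + 20153 = -127694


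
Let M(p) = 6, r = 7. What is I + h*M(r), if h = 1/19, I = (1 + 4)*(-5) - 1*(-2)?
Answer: -431/19 ≈ -22.684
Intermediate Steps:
I = -23 (I = 5*(-5) + 2 = -25 + 2 = -23)
h = 1/19 ≈ 0.052632
I + h*M(r) = -23 + (1/19)*6 = -23 + 6/19 = -431/19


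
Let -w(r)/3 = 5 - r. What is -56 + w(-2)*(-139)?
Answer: 2863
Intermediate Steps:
w(r) = -15 + 3*r (w(r) = -3*(5 - r) = -15 + 3*r)
-56 + w(-2)*(-139) = -56 + (-15 + 3*(-2))*(-139) = -56 + (-15 - 6)*(-139) = -56 - 21*(-139) = -56 + 2919 = 2863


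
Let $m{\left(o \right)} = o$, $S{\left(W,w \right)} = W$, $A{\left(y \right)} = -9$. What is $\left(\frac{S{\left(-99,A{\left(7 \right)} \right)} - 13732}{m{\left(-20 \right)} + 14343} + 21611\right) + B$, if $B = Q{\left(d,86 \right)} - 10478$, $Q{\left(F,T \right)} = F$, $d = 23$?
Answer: $\frac{159773557}{14323} \approx 11155.0$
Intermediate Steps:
$B = -10455$ ($B = 23 - 10478 = -10455$)
$\left(\frac{S{\left(-99,A{\left(7 \right)} \right)} - 13732}{m{\left(-20 \right)} + 14343} + 21611\right) + B = \left(\frac{-99 - 13732}{-20 + 14343} + 21611\right) - 10455 = \left(- \frac{13831}{14323} + 21611\right) - 10455 = \frac{309520522}{14323} - 10455 = \frac{159773557}{14323}$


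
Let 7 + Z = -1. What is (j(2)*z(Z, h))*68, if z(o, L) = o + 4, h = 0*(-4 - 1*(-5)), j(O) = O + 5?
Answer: -1904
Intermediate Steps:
j(O) = 5 + O
Z = -8 (Z = -7 - 1 = -8)
h = 0 (h = 0*(-4 + 5) = 0*1 = 0)
z(o, L) = 4 + o
(j(2)*z(Z, h))*68 = ((5 + 2)*(4 - 8))*68 = (7*(-4))*68 = -28*68 = -1904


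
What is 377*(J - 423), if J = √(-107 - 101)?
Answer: -159471 + 1508*I*√13 ≈ -1.5947e+5 + 5437.2*I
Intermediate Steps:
J = 4*I*√13 (J = √(-208) = 4*I*√13 ≈ 14.422*I)
377*(J - 423) = 377*(4*I*√13 - 423) = 377*(-423 + 4*I*√13) = -159471 + 1508*I*√13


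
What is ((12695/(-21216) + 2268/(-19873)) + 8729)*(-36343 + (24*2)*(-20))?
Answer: -1153593449801513/3543072 ≈ -3.2559e+8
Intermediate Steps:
((12695/(-21216) + 2268/(-19873)) + 8729)*(-36343 + (24*2)*(-20)) = ((12695*(-1/21216) + 2268*(-1/19873)) + 8729)*(-36343 + 48*(-20)) = ((-12695/21216 - 324/2839) + 8729)*(-36343 - 960) = (-2524417/3543072 + 8729)*(-37303) = (30924951071/3543072)*(-37303) = -1153593449801513/3543072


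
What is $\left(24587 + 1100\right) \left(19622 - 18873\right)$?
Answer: $19239563$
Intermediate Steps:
$\left(24587 + 1100\right) \left(19622 - 18873\right) = 25687 \cdot 749 = 19239563$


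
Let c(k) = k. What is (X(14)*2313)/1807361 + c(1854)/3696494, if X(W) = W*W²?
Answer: 11732262557031/3340449546167 ≈ 3.5122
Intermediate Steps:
X(W) = W³
(X(14)*2313)/1807361 + c(1854)/3696494 = (14³*2313)/1807361 + 1854/3696494 = (2744*2313)*(1/1807361) + 1854*(1/3696494) = 6346872*(1/1807361) + 927/1848247 = 6346872/1807361 + 927/1848247 = 11732262557031/3340449546167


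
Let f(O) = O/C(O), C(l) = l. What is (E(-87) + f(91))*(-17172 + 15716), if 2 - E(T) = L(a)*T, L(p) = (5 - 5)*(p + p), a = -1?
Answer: -4368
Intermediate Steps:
L(p) = 0 (L(p) = 0*(2*p) = 0)
E(T) = 2 (E(T) = 2 - 0*T = 2 - 1*0 = 2 + 0 = 2)
f(O) = 1 (f(O) = O/O = 1)
(E(-87) + f(91))*(-17172 + 15716) = (2 + 1)*(-17172 + 15716) = 3*(-1456) = -4368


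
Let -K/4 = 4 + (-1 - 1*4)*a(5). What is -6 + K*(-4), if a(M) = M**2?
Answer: -1942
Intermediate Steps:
K = 484 (K = -4*(4 + (-1 - 1*4)*5**2) = -4*(4 + (-1 - 4)*25) = -4*(4 - 5*25) = -4*(4 - 125) = -4*(-121) = 484)
-6 + K*(-4) = -6 + 484*(-4) = -6 - 1936 = -1942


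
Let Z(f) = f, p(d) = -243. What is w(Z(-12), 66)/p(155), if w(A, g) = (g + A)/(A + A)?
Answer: 1/108 ≈ 0.0092593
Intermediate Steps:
w(A, g) = (A + g)/(2*A) (w(A, g) = (A + g)/((2*A)) = (A + g)*(1/(2*A)) = (A + g)/(2*A))
w(Z(-12), 66)/p(155) = ((1/2)*(-12 + 66)/(-12))/(-243) = ((1/2)*(-1/12)*54)*(-1/243) = -9/4*(-1/243) = 1/108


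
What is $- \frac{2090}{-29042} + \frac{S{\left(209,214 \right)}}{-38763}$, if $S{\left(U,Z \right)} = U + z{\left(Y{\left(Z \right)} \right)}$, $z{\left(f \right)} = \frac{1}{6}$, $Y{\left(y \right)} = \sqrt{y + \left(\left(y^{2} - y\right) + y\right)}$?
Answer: $\frac{224820155}{3377265138} \approx 0.066569$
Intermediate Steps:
$Y{\left(y \right)} = \sqrt{y + y^{2}}$
$z{\left(f \right)} = \frac{1}{6}$
$S{\left(U,Z \right)} = \frac{1}{6} + U$ ($S{\left(U,Z \right)} = U + \frac{1}{6} = \frac{1}{6} + U$)
$- \frac{2090}{-29042} + \frac{S{\left(209,214 \right)}}{-38763} = - \frac{2090}{-29042} + \frac{\frac{1}{6} + 209}{-38763} = \left(-2090\right) \left(- \frac{1}{29042}\right) + \frac{1255}{6} \left(- \frac{1}{38763}\right) = \frac{1045}{14521} - \frac{1255}{232578} = \frac{224820155}{3377265138}$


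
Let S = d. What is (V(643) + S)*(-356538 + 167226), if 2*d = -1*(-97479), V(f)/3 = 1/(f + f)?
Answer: -5932943424000/643 ≈ -9.2270e+9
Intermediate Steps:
V(f) = 3/(2*f) (V(f) = 3/(f + f) = 3/((2*f)) = 3*(1/(2*f)) = 3/(2*f))
d = 97479/2 (d = (-1*(-97479))/2 = (½)*97479 = 97479/2 ≈ 48740.)
S = 97479/2 ≈ 48740.
(V(643) + S)*(-356538 + 167226) = ((3/2)/643 + 97479/2)*(-356538 + 167226) = ((3/2)*(1/643) + 97479/2)*(-189312) = (3/1286 + 97479/2)*(-189312) = (31339500/643)*(-189312) = -5932943424000/643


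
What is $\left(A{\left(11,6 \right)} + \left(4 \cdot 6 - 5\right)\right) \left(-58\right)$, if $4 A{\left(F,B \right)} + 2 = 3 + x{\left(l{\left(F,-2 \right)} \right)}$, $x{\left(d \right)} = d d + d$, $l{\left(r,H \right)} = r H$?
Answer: $- \frac{15631}{2} \approx -7815.5$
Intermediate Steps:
$l{\left(r,H \right)} = H r$
$x{\left(d \right)} = d + d^{2}$ ($x{\left(d \right)} = d^{2} + d = d + d^{2}$)
$A{\left(F,B \right)} = \frac{1}{4} - \frac{F \left(1 - 2 F\right)}{2}$ ($A{\left(F,B \right)} = - \frac{1}{2} + \frac{3 + - 2 F \left(1 - 2 F\right)}{4} = - \frac{1}{2} + \frac{3 - 2 F \left(1 - 2 F\right)}{4} = - \frac{1}{2} - \left(- \frac{3}{4} + \frac{F \left(1 - 2 F\right)}{2}\right) = \frac{1}{4} - \frac{F \left(1 - 2 F\right)}{2}$)
$\left(A{\left(11,6 \right)} + \left(4 \cdot 6 - 5\right)\right) \left(-58\right) = \left(\left(\frac{1}{4} + 11^{2} - \frac{11}{2}\right) + \left(4 \cdot 6 - 5\right)\right) \left(-58\right) = \left(\left(\frac{1}{4} + 121 - \frac{11}{2}\right) + \left(24 - 5\right)\right) \left(-58\right) = \left(\frac{463}{4} + 19\right) \left(-58\right) = \frac{539}{4} \left(-58\right) = - \frac{15631}{2}$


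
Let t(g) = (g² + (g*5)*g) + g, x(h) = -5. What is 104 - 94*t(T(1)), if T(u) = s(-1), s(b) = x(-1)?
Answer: -13526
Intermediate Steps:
s(b) = -5
T(u) = -5
t(g) = g + 6*g² (t(g) = (g² + (5*g)*g) + g = (g² + 5*g²) + g = 6*g² + g = g + 6*g²)
104 - 94*t(T(1)) = 104 - (-470)*(1 + 6*(-5)) = 104 - (-470)*(1 - 30) = 104 - (-470)*(-29) = 104 - 94*145 = 104 - 13630 = -13526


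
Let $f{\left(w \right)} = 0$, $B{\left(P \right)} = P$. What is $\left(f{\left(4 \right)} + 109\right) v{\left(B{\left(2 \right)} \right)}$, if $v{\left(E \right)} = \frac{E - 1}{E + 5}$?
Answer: $\frac{109}{7} \approx 15.571$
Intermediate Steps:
$v{\left(E \right)} = \frac{-1 + E}{5 + E}$
$\left(f{\left(4 \right)} + 109\right) v{\left(B{\left(2 \right)} \right)} = \left(0 + 109\right) \frac{-1 + 2}{5 + 2} = 109 \cdot \frac{1}{7} \cdot 1 = 109 \cdot \frac{1}{7} = \frac{109}{7}$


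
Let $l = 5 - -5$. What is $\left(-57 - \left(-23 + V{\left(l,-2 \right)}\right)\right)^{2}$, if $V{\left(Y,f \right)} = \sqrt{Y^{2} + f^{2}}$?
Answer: $1260 + 136 \sqrt{26} \approx 1953.5$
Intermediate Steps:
$l = 10$ ($l = 5 + 5 = 10$)
$\left(-57 - \left(-23 + V{\left(l,-2 \right)}\right)\right)^{2} = \left(-57 + \left(23 - \sqrt{10^{2} + \left(-2\right)^{2}}\right)\right)^{2} = \left(-57 + \left(23 - \sqrt{100 + 4}\right)\right)^{2} = \left(-57 + \left(23 - \sqrt{104}\right)\right)^{2} = \left(-57 + \left(23 - 2 \sqrt{26}\right)\right)^{2} = \left(-34 - 2 \sqrt{26}\right)^{2}$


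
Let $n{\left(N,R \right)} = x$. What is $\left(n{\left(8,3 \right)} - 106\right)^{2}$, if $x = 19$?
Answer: $7569$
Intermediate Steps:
$n{\left(N,R \right)} = 19$
$\left(n{\left(8,3 \right)} - 106\right)^{2} = \left(19 - 106\right)^{2} = \left(-87\right)^{2} = 7569$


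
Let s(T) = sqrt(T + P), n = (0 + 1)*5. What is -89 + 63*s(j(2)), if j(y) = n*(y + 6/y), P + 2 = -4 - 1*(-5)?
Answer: -89 + 126*sqrt(6) ≈ 219.64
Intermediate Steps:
n = 5 (n = 1*5 = 5)
P = -1 (P = -2 + (-4 - 1*(-5)) = -2 + (-4 + 5) = -2 + 1 = -1)
j(y) = 5*y + 30/y (j(y) = 5*(y + 6/y) = 5*y + 30/y)
s(T) = sqrt(-1 + T) (s(T) = sqrt(T - 1) = sqrt(-1 + T))
-89 + 63*s(j(2)) = -89 + 63*sqrt(-1 + (5*2 + 30/2)) = -89 + 63*sqrt(-1 + (10 + 30*(1/2))) = -89 + 63*sqrt(-1 + (10 + 15)) = -89 + 63*sqrt(-1 + 25) = -89 + 63*sqrt(24) = -89 + 63*(2*sqrt(6)) = -89 + 126*sqrt(6)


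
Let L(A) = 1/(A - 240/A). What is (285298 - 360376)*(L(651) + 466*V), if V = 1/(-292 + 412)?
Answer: -411797712183/1411870 ≈ -2.9167e+5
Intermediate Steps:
V = 1/120 ≈ 0.0083333
(285298 - 360376)*(L(651) + 466*V) = (285298 - 360376)*(651/(-240 + 651**2) + 466*(1/120)) = -75078*(651/(-240 + 423801) + 233/60) = -75078*(651/423561 + 233/60) = -75078*(651*(1/423561) + 233/60) = -75078*(217/141187 + 233/60) = -75078*32909591/8471220 = -411797712183/1411870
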